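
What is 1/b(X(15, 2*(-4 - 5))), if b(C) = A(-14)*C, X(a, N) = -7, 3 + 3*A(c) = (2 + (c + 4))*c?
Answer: -3/763 ≈ -0.0039319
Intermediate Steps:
A(c) = -1 + c*(6 + c)/3 (A(c) = -1 + ((2 + (c + 4))*c)/3 = -1 + ((2 + (4 + c))*c)/3 = -1 + ((6 + c)*c)/3 = -1 + (c*(6 + c))/3 = -1 + c*(6 + c)/3)
b(C) = 109*C/3 (b(C) = (-1 + 2*(-14) + (1/3)*(-14)**2)*C = (-1 - 28 + (1/3)*196)*C = (-1 - 28 + 196/3)*C = 109*C/3)
1/b(X(15, 2*(-4 - 5))) = 1/((109/3)*(-7)) = 1/(-763/3) = -3/763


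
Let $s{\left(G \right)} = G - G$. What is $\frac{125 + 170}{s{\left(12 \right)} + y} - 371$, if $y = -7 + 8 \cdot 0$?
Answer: $- \frac{2892}{7} \approx -413.14$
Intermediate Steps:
$s{\left(G \right)} = 0$
$y = -7$ ($y = -7 + 0 = -7$)
$\frac{125 + 170}{s{\left(12 \right)} + y} - 371 = \frac{125 + 170}{0 - 7} - 371 = \frac{295}{-7} - 371 = 295 \left(- \frac{1}{7}\right) - 371 = - \frac{295}{7} - 371 = - \frac{2892}{7}$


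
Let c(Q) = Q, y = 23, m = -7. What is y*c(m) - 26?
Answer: -187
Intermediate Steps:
y*c(m) - 26 = 23*(-7) - 26 = -161 - 26 = -187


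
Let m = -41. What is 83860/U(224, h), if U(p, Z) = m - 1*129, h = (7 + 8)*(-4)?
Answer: -8386/17 ≈ -493.29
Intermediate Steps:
h = -60 (h = 15*(-4) = -60)
U(p, Z) = -170 (U(p, Z) = -41 - 1*129 = -41 - 129 = -170)
83860/U(224, h) = 83860/(-170) = 83860*(-1/170) = -8386/17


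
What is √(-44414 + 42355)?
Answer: I*√2059 ≈ 45.376*I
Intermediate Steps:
√(-44414 + 42355) = √(-2059) = I*√2059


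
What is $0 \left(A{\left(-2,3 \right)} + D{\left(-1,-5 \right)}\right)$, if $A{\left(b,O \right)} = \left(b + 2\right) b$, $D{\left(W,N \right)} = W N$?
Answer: $0$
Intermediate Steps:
$D{\left(W,N \right)} = N W$
$A{\left(b,O \right)} = b \left(2 + b\right)$ ($A{\left(b,O \right)} = \left(2 + b\right) b = b \left(2 + b\right)$)
$0 \left(A{\left(-2,3 \right)} + D{\left(-1,-5 \right)}\right) = 0 \left(- 2 \left(2 - 2\right) - -5\right) = 0 \left(\left(-2\right) 0 + 5\right) = 0 \left(0 + 5\right) = 0 \cdot 5 = 0$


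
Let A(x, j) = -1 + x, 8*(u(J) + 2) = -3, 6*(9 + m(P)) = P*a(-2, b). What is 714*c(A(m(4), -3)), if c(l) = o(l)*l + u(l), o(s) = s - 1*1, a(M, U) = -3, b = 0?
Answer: 438753/4 ≈ 1.0969e+5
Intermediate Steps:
m(P) = -9 - P/2 (m(P) = -9 + (P*(-3))/6 = -9 + (-3*P)/6 = -9 - P/2)
u(J) = -19/8 (u(J) = -2 + (1/8)*(-3) = -2 - 3/8 = -19/8)
o(s) = -1 + s (o(s) = s - 1 = -1 + s)
c(l) = -19/8 + l*(-1 + l) (c(l) = (-1 + l)*l - 19/8 = l*(-1 + l) - 19/8 = -19/8 + l*(-1 + l))
714*c(A(m(4), -3)) = 714*(-19/8 + (-1 + (-9 - 1/2*4))**2 - (-1 + (-9 - 1/2*4))) = 714*(-19/8 + (-1 + (-9 - 2))**2 - (-1 + (-9 - 2))) = 714*(-19/8 + (-1 - 11)**2 - (-1 - 11)) = 714*(-19/8 + (-12)**2 - 1*(-12)) = 714*(-19/8 + 144 + 12) = 714*(1229/8) = 438753/4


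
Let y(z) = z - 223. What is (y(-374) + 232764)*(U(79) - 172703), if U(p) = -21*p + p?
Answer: -40462761261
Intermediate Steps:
U(p) = -20*p
y(z) = -223 + z
(y(-374) + 232764)*(U(79) - 172703) = ((-223 - 374) + 232764)*(-20*79 - 172703) = (-597 + 232764)*(-1580 - 172703) = 232167*(-174283) = -40462761261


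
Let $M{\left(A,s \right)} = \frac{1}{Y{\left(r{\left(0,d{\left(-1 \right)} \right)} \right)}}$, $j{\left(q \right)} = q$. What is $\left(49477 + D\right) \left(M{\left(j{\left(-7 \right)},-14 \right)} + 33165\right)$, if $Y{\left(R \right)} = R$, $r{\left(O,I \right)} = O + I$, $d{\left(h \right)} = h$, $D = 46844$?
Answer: $3194389644$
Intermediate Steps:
$r{\left(O,I \right)} = I + O$
$M{\left(A,s \right)} = -1$ ($M{\left(A,s \right)} = \frac{1}{-1 + 0} = \frac{1}{-1} = -1$)
$\left(49477 + D\right) \left(M{\left(j{\left(-7 \right)},-14 \right)} + 33165\right) = \left(49477 + 46844\right) \left(-1 + 33165\right) = 96321 \cdot 33164 = 3194389644$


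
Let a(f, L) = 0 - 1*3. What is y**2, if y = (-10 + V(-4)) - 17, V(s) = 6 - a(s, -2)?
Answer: 324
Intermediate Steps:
a(f, L) = -3 (a(f, L) = 0 - 3 = -3)
V(s) = 9 (V(s) = 6 - 1*(-3) = 6 + 3 = 9)
y = -18 (y = (-10 + 9) - 17 = -1 - 17 = -18)
y**2 = (-18)**2 = 324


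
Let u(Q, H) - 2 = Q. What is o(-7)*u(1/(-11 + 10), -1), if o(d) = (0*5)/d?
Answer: 0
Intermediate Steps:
u(Q, H) = 2 + Q
o(d) = 0 (o(d) = 0/d = 0)
o(-7)*u(1/(-11 + 10), -1) = 0*(2 + 1/(-11 + 10)) = 0*(2 + 1/(-1)) = 0*(2 - 1) = 0*1 = 0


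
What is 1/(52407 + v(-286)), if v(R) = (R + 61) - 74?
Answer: 1/52108 ≈ 1.9191e-5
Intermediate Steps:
v(R) = -13 + R (v(R) = (61 + R) - 74 = -13 + R)
1/(52407 + v(-286)) = 1/(52407 + (-13 - 286)) = 1/(52407 - 299) = 1/52108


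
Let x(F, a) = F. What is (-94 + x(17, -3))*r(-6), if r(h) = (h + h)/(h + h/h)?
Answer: -924/5 ≈ -184.80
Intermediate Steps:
r(h) = 2*h/(1 + h) (r(h) = (2*h)/(h + 1) = (2*h)/(1 + h) = 2*h/(1 + h))
(-94 + x(17, -3))*r(-6) = (-94 + 17)*(2*(-6)/(1 - 6)) = -154*(-6)/(-5) = -154*(-6)*(-1)/5 = -77*12/5 = -924/5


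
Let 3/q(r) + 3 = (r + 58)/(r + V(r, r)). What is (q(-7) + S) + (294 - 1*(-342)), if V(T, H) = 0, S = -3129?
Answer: -59839/24 ≈ -2493.3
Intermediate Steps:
q(r) = 3/(-3 + (58 + r)/r) (q(r) = 3/(-3 + (r + 58)/(r + 0)) = 3/(-3 + (58 + r)/r))
(q(-7) + S) + (294 - 1*(-342)) = (-3*(-7)/(-58 + 2*(-7)) - 3129) + (294 - 1*(-342)) = (-3*(-7)/(-58 - 14) - 3129) + (294 + 342) = (-3*(-7)/(-72) - 3129) + 636 = (-3*(-7)*(-1/72) - 3129) + 636 = (-7/24 - 3129) + 636 = -75103/24 + 636 = -59839/24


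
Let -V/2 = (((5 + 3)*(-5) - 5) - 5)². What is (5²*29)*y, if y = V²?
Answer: 18125000000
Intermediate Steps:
V = -5000 (V = -2*(((5 + 3)*(-5) - 5) - 5)² = -2*((8*(-5) - 5) - 5)² = -2*((-40 - 5) - 5)² = -2*(-45 - 5)² = -2*(-50)² = -2*2500 = -5000)
y = 25000000 (y = (-5000)² = 25000000)
(5²*29)*y = (5²*29)*25000000 = (25*29)*25000000 = 725*25000000 = 18125000000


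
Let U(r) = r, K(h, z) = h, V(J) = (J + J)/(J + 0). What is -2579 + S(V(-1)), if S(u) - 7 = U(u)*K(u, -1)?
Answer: -2568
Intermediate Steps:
V(J) = 2 (V(J) = (2*J)/J = 2)
S(u) = 7 + u² (S(u) = 7 + u*u = 7 + u²)
-2579 + S(V(-1)) = -2579 + (7 + 2²) = -2579 + (7 + 4) = -2579 + 11 = -2568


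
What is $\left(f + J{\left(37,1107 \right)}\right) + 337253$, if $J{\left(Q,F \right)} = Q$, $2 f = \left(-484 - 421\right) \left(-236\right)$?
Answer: $444080$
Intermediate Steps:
$f = 106790$ ($f = \frac{\left(-484 - 421\right) \left(-236\right)}{2} = \frac{\left(-905\right) \left(-236\right)}{2} = \frac{1}{2} \cdot 213580 = 106790$)
$\left(f + J{\left(37,1107 \right)}\right) + 337253 = \left(106790 + 37\right) + 337253 = 106827 + 337253 = 444080$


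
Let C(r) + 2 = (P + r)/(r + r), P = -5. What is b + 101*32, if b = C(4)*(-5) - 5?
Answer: 25901/8 ≈ 3237.6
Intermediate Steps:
C(r) = -2 + (-5 + r)/(2*r) (C(r) = -2 + (-5 + r)/(r + r) = -2 + (-5 + r)/((2*r)) = -2 + (-5 + r)*(1/(2*r)) = -2 + (-5 + r)/(2*r))
b = 45/8 (b = ((1/2)*(-5 - 3*4)/4)*(-5) - 5 = ((1/2)*(1/4)*(-5 - 12))*(-5) - 5 = ((1/2)*(1/4)*(-17))*(-5) - 5 = -17/8*(-5) - 5 = 85/8 - 5 = 45/8 ≈ 5.6250)
b + 101*32 = 45/8 + 101*32 = 45/8 + 3232 = 25901/8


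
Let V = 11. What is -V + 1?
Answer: -10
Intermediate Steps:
-V + 1 = -1*11 + 1 = -11 + 1 = -10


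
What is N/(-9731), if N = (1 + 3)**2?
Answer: -16/9731 ≈ -0.0016442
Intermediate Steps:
N = 16 (N = 4**2 = 16)
N/(-9731) = 16/(-9731) = 16*(-1/9731) = -16/9731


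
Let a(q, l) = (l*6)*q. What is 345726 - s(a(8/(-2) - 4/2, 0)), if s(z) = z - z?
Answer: 345726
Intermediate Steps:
a(q, l) = 6*l*q (a(q, l) = (6*l)*q = 6*l*q)
s(z) = 0
345726 - s(a(8/(-2) - 4/2, 0)) = 345726 - 1*0 = 345726 + 0 = 345726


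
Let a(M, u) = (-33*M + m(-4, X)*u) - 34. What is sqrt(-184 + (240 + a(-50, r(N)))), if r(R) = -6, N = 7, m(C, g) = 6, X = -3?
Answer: 2*sqrt(409) ≈ 40.448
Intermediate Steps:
a(M, u) = -34 - 33*M + 6*u (a(M, u) = (-33*M + 6*u) - 34 = -34 - 33*M + 6*u)
sqrt(-184 + (240 + a(-50, r(N)))) = sqrt(-184 + (240 + (-34 - 33*(-50) + 6*(-6)))) = sqrt(-184 + (240 + (-34 + 1650 - 36))) = sqrt(-184 + (240 + 1580)) = sqrt(-184 + 1820) = sqrt(1636) = 2*sqrt(409)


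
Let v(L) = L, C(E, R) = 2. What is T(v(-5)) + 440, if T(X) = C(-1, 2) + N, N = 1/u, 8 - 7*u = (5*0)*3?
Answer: 3543/8 ≈ 442.88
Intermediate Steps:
u = 8/7 (u = 8/7 - 5*0*3/7 = 8/7 - 0*3 = 8/7 - ⅐*0 = 8/7 + 0 = 8/7 ≈ 1.1429)
N = 7/8 (N = 1/(8/7) = 7/8 ≈ 0.87500)
T(X) = 23/8 (T(X) = 2 + 7/8 = 23/8)
T(v(-5)) + 440 = 23/8 + 440 = 3543/8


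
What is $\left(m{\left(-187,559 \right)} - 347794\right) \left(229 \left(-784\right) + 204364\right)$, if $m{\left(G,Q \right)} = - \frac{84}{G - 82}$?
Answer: $- \frac{2322820831656}{269} \approx -8.635 \cdot 10^{9}$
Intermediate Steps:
$m{\left(G,Q \right)} = - \frac{84}{-82 + G}$
$\left(m{\left(-187,559 \right)} - 347794\right) \left(229 \left(-784\right) + 204364\right) = \left(- \frac{84}{-82 - 187} - 347794\right) \left(229 \left(-784\right) + 204364\right) = \left(- \frac{84}{-269} - 347794\right) \left(-179536 + 204364\right) = \left(\left(-84\right) \left(- \frac{1}{269}\right) - 347794\right) 24828 = \left(\frac{84}{269} - 347794\right) 24828 = \left(- \frac{93556502}{269}\right) 24828 = - \frac{2322820831656}{269}$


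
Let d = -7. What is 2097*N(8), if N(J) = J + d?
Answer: 2097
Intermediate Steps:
N(J) = -7 + J (N(J) = J - 7 = -7 + J)
2097*N(8) = 2097*(-7 + 8) = 2097*1 = 2097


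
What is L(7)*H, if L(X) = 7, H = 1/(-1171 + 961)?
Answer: -1/30 ≈ -0.033333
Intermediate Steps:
H = -1/210 (H = 1/(-210) = -1/210 ≈ -0.0047619)
L(7)*H = 7*(-1/210) = -1/30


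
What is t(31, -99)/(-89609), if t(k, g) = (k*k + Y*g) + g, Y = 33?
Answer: 185/6893 ≈ 0.026839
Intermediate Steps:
t(k, g) = k**2 + 34*g (t(k, g) = (k*k + 33*g) + g = (k**2 + 33*g) + g = k**2 + 34*g)
t(31, -99)/(-89609) = (31**2 + 34*(-99))/(-89609) = (961 - 3366)*(-1/89609) = -2405*(-1/89609) = 185/6893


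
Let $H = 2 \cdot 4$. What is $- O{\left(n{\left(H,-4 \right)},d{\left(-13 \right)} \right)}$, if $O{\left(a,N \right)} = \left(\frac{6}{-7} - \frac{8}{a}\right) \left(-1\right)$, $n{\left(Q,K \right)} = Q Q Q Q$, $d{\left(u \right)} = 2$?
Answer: $- \frac{3079}{3584} \approx -0.8591$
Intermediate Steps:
$H = 8$
$n{\left(Q,K \right)} = Q^{4}$ ($n{\left(Q,K \right)} = Q Q^{2} Q = Q Q^{3} = Q^{4}$)
$O{\left(a,N \right)} = \frac{6}{7} + \frac{8}{a}$ ($O{\left(a,N \right)} = \left(6 \left(- \frac{1}{7}\right) - \frac{8}{a}\right) \left(-1\right) = \left(- \frac{6}{7} - \frac{8}{a}\right) \left(-1\right) = \frac{6}{7} + \frac{8}{a}$)
$- O{\left(n{\left(H,-4 \right)},d{\left(-13 \right)} \right)} = - (\frac{6}{7} + \frac{8}{8^{4}}) = - (\frac{6}{7} + \frac{8}{4096}) = - (\frac{6}{7} + 8 \cdot \frac{1}{4096}) = - (\frac{6}{7} + \frac{1}{512}) = \left(-1\right) \frac{3079}{3584} = - \frac{3079}{3584}$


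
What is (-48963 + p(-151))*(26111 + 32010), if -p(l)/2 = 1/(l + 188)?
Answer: -105293921593/37 ≈ -2.8458e+9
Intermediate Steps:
p(l) = -2/(188 + l) (p(l) = -2/(l + 188) = -2/(188 + l))
(-48963 + p(-151))*(26111 + 32010) = (-48963 - 2/(188 - 151))*(26111 + 32010) = (-48963 - 2/37)*58121 = -1811633/37*58121 = -105293921593/37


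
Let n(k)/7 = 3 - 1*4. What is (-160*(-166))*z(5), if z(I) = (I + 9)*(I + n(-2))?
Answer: -743680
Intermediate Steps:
n(k) = -7 (n(k) = 7*(3 - 1*4) = 7*(3 - 4) = 7*(-1) = -7)
z(I) = (-7 + I)*(9 + I) (z(I) = (I + 9)*(I - 7) = (9 + I)*(-7 + I) = (-7 + I)*(9 + I))
(-160*(-166))*z(5) = (-160*(-166))*(-63 + 5² + 2*5) = 26560*(-63 + 25 + 10) = 26560*(-28) = -743680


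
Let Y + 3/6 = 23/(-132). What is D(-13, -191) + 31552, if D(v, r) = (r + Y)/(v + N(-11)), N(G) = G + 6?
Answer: 74992853/2376 ≈ 31563.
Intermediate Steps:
N(G) = 6 + G
Y = -89/132 (Y = -1/2 + 23/(-132) = -1/2 + 23*(-1/132) = -1/2 - 23/132 = -89/132 ≈ -0.67424)
D(v, r) = (-89/132 + r)/(-5 + v) (D(v, r) = (r - 89/132)/(v + (6 - 11)) = (-89/132 + r)/(v - 5) = (-89/132 + r)/(-5 + v))
D(-13, -191) + 31552 = (-89/132 - 191)/(-5 - 13) + 31552 = -25301/132/(-18) + 31552 = -1/18*(-25301/132) + 31552 = 25301/2376 + 31552 = 74992853/2376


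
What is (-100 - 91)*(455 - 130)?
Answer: -62075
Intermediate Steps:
(-100 - 91)*(455 - 130) = -191*325 = -62075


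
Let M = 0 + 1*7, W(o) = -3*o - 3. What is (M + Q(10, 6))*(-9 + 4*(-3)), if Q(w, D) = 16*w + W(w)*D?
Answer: 651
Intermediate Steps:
W(o) = -3 - 3*o
Q(w, D) = 16*w + D*(-3 - 3*w) (Q(w, D) = 16*w + (-3 - 3*w)*D = 16*w + D*(-3 - 3*w))
M = 7 (M = 0 + 7 = 7)
(M + Q(10, 6))*(-9 + 4*(-3)) = (7 + (16*10 - 3*6*(1 + 10)))*(-9 + 4*(-3)) = (7 + (160 - 3*6*11))*(-9 - 12) = (7 + (160 - 198))*(-21) = (7 - 38)*(-21) = -31*(-21) = 651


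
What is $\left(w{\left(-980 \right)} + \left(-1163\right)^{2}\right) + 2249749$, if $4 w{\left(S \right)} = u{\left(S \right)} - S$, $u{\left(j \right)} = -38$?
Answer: $\frac{7205107}{2} \approx 3.6026 \cdot 10^{6}$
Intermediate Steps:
$w{\left(S \right)} = - \frac{19}{2} - \frac{S}{4}$ ($w{\left(S \right)} = \frac{-38 - S}{4} = - \frac{19}{2} - \frac{S}{4}$)
$\left(w{\left(-980 \right)} + \left(-1163\right)^{2}\right) + 2249749 = \left(\left(- \frac{19}{2} - -245\right) + \left(-1163\right)^{2}\right) + 2249749 = \left(\left(- \frac{19}{2} + 245\right) + 1352569\right) + 2249749 = \left(\frac{471}{2} + 1352569\right) + 2249749 = \frac{2705609}{2} + 2249749 = \frac{7205107}{2}$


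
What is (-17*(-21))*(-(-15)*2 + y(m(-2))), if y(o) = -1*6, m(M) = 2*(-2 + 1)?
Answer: 8568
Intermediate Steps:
m(M) = -2 (m(M) = 2*(-1) = -2)
y(o) = -6
(-17*(-21))*(-(-15)*2 + y(m(-2))) = (-17*(-21))*(-(-15)*2 - 6) = 357*(-3*(-10) - 6) = 357*(30 - 6) = 357*24 = 8568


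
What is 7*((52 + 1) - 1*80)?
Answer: -189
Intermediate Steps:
7*((52 + 1) - 1*80) = 7*(53 - 80) = 7*(-27) = -189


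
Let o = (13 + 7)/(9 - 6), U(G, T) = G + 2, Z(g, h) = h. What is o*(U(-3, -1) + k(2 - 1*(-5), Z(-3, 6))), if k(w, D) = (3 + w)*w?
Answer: 460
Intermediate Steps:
U(G, T) = 2 + G
k(w, D) = w*(3 + w)
o = 20/3 ≈ 6.6667
o*(U(-3, -1) + k(2 - 1*(-5), Z(-3, 6))) = 20*((2 - 3) + (2 - 1*(-5))*(3 + (2 - 1*(-5))))/3 = 20*(-1 + (2 + 5)*(3 + (2 + 5)))/3 = 20*(-1 + 7*(3 + 7))/3 = 20*(-1 + 7*10)/3 = 20*(-1 + 70)/3 = (20/3)*69 = 460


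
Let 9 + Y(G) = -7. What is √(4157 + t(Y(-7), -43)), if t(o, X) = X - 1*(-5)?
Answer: √4119 ≈ 64.179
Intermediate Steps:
Y(G) = -16 (Y(G) = -9 - 7 = -16)
t(o, X) = 5 + X (t(o, X) = X + 5 = 5 + X)
√(4157 + t(Y(-7), -43)) = √(4157 + (5 - 43)) = √(4157 - 38) = √4119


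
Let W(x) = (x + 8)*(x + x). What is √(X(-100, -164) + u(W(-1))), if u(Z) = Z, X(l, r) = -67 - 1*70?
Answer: I*√151 ≈ 12.288*I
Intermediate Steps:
W(x) = 2*x*(8 + x) (W(x) = (8 + x)*(2*x) = 2*x*(8 + x))
X(l, r) = -137 (X(l, r) = -67 - 70 = -137)
√(X(-100, -164) + u(W(-1))) = √(-137 + 2*(-1)*(8 - 1)) = √(-137 + 2*(-1)*7) = √(-137 - 14) = √(-151) = I*√151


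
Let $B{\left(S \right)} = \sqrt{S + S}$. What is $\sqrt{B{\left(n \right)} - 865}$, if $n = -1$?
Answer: $\sqrt{-865 + i \sqrt{2}} \approx 0.024 + 29.411 i$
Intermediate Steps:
$B{\left(S \right)} = \sqrt{2} \sqrt{S}$ ($B{\left(S \right)} = \sqrt{2 S} = \sqrt{2} \sqrt{S}$)
$\sqrt{B{\left(n \right)} - 865} = \sqrt{\sqrt{2} \sqrt{-1} - 865} = \sqrt{\sqrt{2} i - 865} = \sqrt{i \sqrt{2} - 865} = \sqrt{-865 + i \sqrt{2}}$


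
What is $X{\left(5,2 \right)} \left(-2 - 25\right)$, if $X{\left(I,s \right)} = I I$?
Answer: $-675$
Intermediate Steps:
$X{\left(I,s \right)} = I^{2}$
$X{\left(5,2 \right)} \left(-2 - 25\right) = 5^{2} \left(-2 - 25\right) = 25 \left(-2 - 25\right) = 25 \left(-27\right) = -675$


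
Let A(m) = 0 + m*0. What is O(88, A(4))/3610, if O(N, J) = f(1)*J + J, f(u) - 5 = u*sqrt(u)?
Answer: 0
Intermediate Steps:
A(m) = 0 (A(m) = 0 + 0 = 0)
f(u) = 5 + u**(3/2) (f(u) = 5 + u*sqrt(u) = 5 + u**(3/2))
O(N, J) = 7*J (O(N, J) = (5 + 1**(3/2))*J + J = (5 + 1)*J + J = 6*J + J = 7*J)
O(88, A(4))/3610 = (7*0)/3610 = 0*(1/3610) = 0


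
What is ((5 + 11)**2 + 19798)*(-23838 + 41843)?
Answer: 361072270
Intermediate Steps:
((5 + 11)**2 + 19798)*(-23838 + 41843) = (16**2 + 19798)*18005 = (256 + 19798)*18005 = 20054*18005 = 361072270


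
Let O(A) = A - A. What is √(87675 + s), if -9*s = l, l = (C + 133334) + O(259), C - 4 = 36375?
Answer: √68818 ≈ 262.33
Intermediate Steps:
O(A) = 0
C = 36379 (C = 4 + 36375 = 36379)
l = 169713 (l = (36379 + 133334) + 0 = 169713 + 0 = 169713)
s = -18857 (s = -⅑*169713 = -18857)
√(87675 + s) = √(87675 - 18857) = √68818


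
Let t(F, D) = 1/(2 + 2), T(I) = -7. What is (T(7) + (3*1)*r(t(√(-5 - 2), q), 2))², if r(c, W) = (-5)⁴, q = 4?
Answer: 3489424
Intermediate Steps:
t(F, D) = ¼ (t(F, D) = 1/4 = ¼)
r(c, W) = 625
(T(7) + (3*1)*r(t(√(-5 - 2), q), 2))² = (-7 + (3*1)*625)² = (-7 + 3*625)² = (-7 + 1875)² = 1868² = 3489424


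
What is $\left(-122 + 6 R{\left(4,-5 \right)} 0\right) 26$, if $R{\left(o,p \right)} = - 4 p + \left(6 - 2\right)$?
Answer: $-3172$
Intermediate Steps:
$R{\left(o,p \right)} = 4 - 4 p$ ($R{\left(o,p \right)} = - 4 p + \left(6 - 2\right) = - 4 p + 4 = 4 - 4 p$)
$\left(-122 + 6 R{\left(4,-5 \right)} 0\right) 26 = \left(-122 + 6 \left(4 - -20\right) 0\right) 26 = \left(-122 + 6 \left(4 + 20\right) 0\right) 26 = \left(-122 + 6 \cdot 24 \cdot 0\right) 26 = \left(-122 + 144 \cdot 0\right) 26 = \left(-122 + 0\right) 26 = \left(-122\right) 26 = -3172$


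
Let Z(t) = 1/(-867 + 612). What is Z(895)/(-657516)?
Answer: 1/167666580 ≈ 5.9642e-9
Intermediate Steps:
Z(t) = -1/255 (Z(t) = 1/(-255) = -1/255)
Z(895)/(-657516) = -1/255/(-657516) = -1/255*(-1/657516) = 1/167666580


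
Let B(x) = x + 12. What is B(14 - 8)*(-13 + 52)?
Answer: 702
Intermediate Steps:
B(x) = 12 + x
B(14 - 8)*(-13 + 52) = (12 + (14 - 8))*(-13 + 52) = (12 + 6)*39 = 18*39 = 702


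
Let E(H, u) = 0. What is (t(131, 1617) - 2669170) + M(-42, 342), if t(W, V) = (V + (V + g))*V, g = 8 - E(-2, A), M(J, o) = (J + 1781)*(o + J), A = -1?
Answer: 3094844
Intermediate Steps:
M(J, o) = (1781 + J)*(J + o)
g = 8 (g = 8 - 1*0 = 8 + 0 = 8)
t(W, V) = V*(8 + 2*V) (t(W, V) = (V + (V + 8))*V = (V + (8 + V))*V = (8 + 2*V)*V = V*(8 + 2*V))
(t(131, 1617) - 2669170) + M(-42, 342) = (2*1617*(4 + 1617) - 2669170) + ((-42)² + 1781*(-42) + 1781*342 - 42*342) = (2*1617*1621 - 2669170) + (1764 - 74802 + 609102 - 14364) = (5242314 - 2669170) + 521700 = 2573144 + 521700 = 3094844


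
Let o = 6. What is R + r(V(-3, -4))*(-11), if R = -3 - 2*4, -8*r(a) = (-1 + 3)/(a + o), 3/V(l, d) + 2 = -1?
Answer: -209/20 ≈ -10.450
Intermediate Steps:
V(l, d) = -1 (V(l, d) = 3/(-2 - 1) = 3/(-3) = 3*(-⅓) = -1)
r(a) = -1/(4*(6 + a)) (r(a) = -(-1 + 3)/(8*(a + 6)) = -1/(4*(6 + a)))
R = -11 (R = -3 - 8 = -11)
R + r(V(-3, -4))*(-11) = -11 - 1/(24 + 4*(-1))*(-11) = -11 - 1/(24 - 4)*(-11) = -11 - 1/20*(-11) = -11 + 11/20 = -209/20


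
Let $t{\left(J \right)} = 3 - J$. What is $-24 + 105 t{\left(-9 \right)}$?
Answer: $1236$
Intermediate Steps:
$-24 + 105 t{\left(-9 \right)} = -24 + 105 \left(3 - -9\right) = -24 + 105 \left(3 + 9\right) = -24 + 105 \cdot 12 = -24 + 1260 = 1236$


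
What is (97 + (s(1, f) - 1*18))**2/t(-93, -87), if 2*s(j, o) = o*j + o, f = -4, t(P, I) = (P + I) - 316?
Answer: -5625/496 ≈ -11.341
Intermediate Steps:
t(P, I) = -316 + I + P (t(P, I) = (I + P) - 316 = -316 + I + P)
s(j, o) = o/2 + j*o/2 (s(j, o) = (o*j + o)/2 = (j*o + o)/2 = (o + j*o)/2 = o/2 + j*o/2)
(97 + (s(1, f) - 1*18))**2/t(-93, -87) = (97 + ((1/2)*(-4)*(1 + 1) - 1*18))**2/(-316 - 87 - 93) = (97 + ((1/2)*(-4)*2 - 18))**2/(-496) = (97 + (-4 - 18))**2*(-1/496) = (97 - 22)**2*(-1/496) = 75**2*(-1/496) = 5625*(-1/496) = -5625/496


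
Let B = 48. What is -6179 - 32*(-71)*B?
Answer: 102877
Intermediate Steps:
-6179 - 32*(-71)*B = -6179 - 32*(-71)*48 = -6179 - (-2272)*48 = -6179 - 1*(-109056) = -6179 + 109056 = 102877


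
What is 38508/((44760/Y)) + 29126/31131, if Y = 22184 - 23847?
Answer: -166024027297/116118630 ≈ -1429.8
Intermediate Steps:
Y = -1663
38508/((44760/Y)) + 29126/31131 = 38508/((44760/(-1663))) + 29126/31131 = 38508/((44760*(-1/1663))) + 29126*(1/31131) = 38508/(-44760/1663) + 29126/31131 = 38508*(-1663/44760) + 29126/31131 = -5336567/3730 + 29126/31131 = -166024027297/116118630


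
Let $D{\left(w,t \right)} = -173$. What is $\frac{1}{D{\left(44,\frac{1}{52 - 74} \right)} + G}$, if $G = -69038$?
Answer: $- \frac{1}{69211} \approx -1.4449 \cdot 10^{-5}$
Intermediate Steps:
$\frac{1}{D{\left(44,\frac{1}{52 - 74} \right)} + G} = \frac{1}{-173 - 69038} = \frac{1}{-69211} = - \frac{1}{69211}$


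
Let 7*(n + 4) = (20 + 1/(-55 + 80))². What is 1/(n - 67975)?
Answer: -4375/297157124 ≈ -1.4723e-5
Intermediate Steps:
n = 233501/4375 (n = -4 + (20 + 1/(-55 + 80))²/7 = -4 + (20 + 1/25)²/7 = -4 + (501/25)²/7 = -4 + (⅐)*(251001/625) = -4 + 251001/4375 = 233501/4375 ≈ 53.372)
1/(n - 67975) = 1/(233501/4375 - 67975) = 1/(-297157124/4375) = -4375/297157124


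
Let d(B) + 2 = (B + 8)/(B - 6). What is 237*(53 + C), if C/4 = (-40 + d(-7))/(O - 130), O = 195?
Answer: 10095489/845 ≈ 11947.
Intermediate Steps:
d(B) = -2 + (8 + B)/(-6 + B) (d(B) = -2 + (B + 8)/(B - 6) = -2 + (8 + B)/(-6 + B))
C = -2188/845 (C = 4*((-40 + (20 - 1*(-7))/(-6 - 7))/(195 - 130)) = 4*((-40 + (20 + 7)/(-13))/65) = 4*((-40 - 1/13*27)*(1/65)) = 4*((-40 - 27/13)*(1/65)) = 4*(-547/13*1/65) = 4*(-547/845) = -2188/845 ≈ -2.5893)
237*(53 + C) = 237*(53 - 2188/845) = 237*(42597/845) = 10095489/845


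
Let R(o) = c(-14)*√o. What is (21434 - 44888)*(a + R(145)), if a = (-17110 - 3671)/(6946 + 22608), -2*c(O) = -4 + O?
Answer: 243698787/14777 - 211086*√145 ≈ -2.5253e+6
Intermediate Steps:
c(O) = 2 - O/2 (c(O) = -(-4 + O)/2 = 2 - O/2)
R(o) = 9*√o (R(o) = (2 - ½*(-14))*√o = (2 + 7)*√o = 9*√o)
a = -20781/29554 ≈ -0.70315
(21434 - 44888)*(a + R(145)) = (21434 - 44888)*(-20781/29554 + 9*√145) = -23454*(-20781/29554 + 9*√145) = 243698787/14777 - 211086*√145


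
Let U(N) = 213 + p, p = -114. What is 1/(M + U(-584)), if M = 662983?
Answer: 1/663082 ≈ 1.5081e-6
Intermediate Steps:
U(N) = 99 (U(N) = 213 - 114 = 99)
1/(M + U(-584)) = 1/(662983 + 99) = 1/663082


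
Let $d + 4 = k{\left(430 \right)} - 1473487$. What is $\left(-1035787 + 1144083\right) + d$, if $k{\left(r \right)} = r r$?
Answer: $-1180295$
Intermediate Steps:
$k{\left(r \right)} = r^{2}$
$d = -1288591$ ($d = -4 + \left(430^{2} - 1473487\right) = -4 + \left(184900 - 1473487\right) = -4 - 1288587 = -1288591$)
$\left(-1035787 + 1144083\right) + d = \left(-1035787 + 1144083\right) - 1288591 = 108296 - 1288591 = -1180295$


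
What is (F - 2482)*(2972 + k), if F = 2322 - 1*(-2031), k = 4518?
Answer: 14013790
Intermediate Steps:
F = 4353 (F = 2322 + 2031 = 4353)
(F - 2482)*(2972 + k) = (4353 - 2482)*(2972 + 4518) = 1871*7490 = 14013790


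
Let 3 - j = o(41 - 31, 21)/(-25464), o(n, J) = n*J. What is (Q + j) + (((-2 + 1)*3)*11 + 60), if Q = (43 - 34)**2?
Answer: 471119/4244 ≈ 111.01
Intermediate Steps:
o(n, J) = J*n
j = 12767/4244 (j = 3 - 21*(41 - 31)/(-25464) = 3 - 21*10*(-1)/25464 = 3 - 210*(-1)/25464 = 3 - 1*(-35/4244) = 3 + 35/4244 = 12767/4244 ≈ 3.0082)
Q = 81 (Q = 9**2 = 81)
(Q + j) + (((-2 + 1)*3)*11 + 60) = (81 + 12767/4244) + (((-2 + 1)*3)*11 + 60) = 356531/4244 + (-1*3*11 + 60) = 356531/4244 + (-3*11 + 60) = 356531/4244 + (-33 + 60) = 356531/4244 + 27 = 471119/4244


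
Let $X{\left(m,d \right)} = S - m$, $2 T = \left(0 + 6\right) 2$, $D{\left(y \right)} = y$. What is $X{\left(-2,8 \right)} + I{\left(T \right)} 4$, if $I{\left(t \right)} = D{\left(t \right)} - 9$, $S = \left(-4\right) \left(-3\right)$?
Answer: $2$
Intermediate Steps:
$S = 12$
$T = 6$ ($T = \frac{\left(0 + 6\right) 2}{2} = \frac{6 \cdot 2}{2} = \frac{1}{2} \cdot 12 = 6$)
$I{\left(t \right)} = -9 + t$ ($I{\left(t \right)} = t - 9 = -9 + t$)
$X{\left(m,d \right)} = 12 - m$
$X{\left(-2,8 \right)} + I{\left(T \right)} 4 = \left(12 - -2\right) + \left(-9 + 6\right) 4 = \left(12 + 2\right) - 12 = 14 - 12 = 2$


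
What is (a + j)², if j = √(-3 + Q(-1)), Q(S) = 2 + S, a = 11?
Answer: (11 + I*√2)² ≈ 119.0 + 31.113*I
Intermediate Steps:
j = I*√2 (j = √(-3 + (2 - 1)) = √(-3 + 1) = √(-2) = I*√2 ≈ 1.4142*I)
(a + j)² = (11 + I*√2)²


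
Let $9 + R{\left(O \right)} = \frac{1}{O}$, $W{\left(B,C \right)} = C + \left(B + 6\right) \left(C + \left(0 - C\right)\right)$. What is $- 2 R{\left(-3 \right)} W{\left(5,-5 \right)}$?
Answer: $- \frac{280}{3} \approx -93.333$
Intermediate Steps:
$W{\left(B,C \right)} = C$ ($W{\left(B,C \right)} = C + \left(6 + B\right) \left(C - C\right) = C + \left(6 + B\right) 0 = C + 0 = C$)
$R{\left(O \right)} = -9 + \frac{1}{O}$
$- 2 R{\left(-3 \right)} W{\left(5,-5 \right)} = - 2 \left(-9 + \frac{1}{-3}\right) \left(-5\right) = - 2 \left(-9 - \frac{1}{3}\right) \left(-5\right) = \left(-2\right) \left(- \frac{28}{3}\right) \left(-5\right) = \frac{56}{3} \left(-5\right) = - \frac{280}{3}$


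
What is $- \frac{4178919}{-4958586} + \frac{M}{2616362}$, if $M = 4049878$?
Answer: $\frac{738457933933}{308891809146} \approx 2.3907$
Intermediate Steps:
$- \frac{4178919}{-4958586} + \frac{M}{2616362} = - \frac{4178919}{-4958586} + \frac{4049878}{2616362} = \left(-4178919\right) \left(- \frac{1}{4958586}\right) + 4049878 \cdot \frac{1}{2616362} = \frac{1392973}{1652862} + \frac{289277}{186883} = \frac{738457933933}{308891809146}$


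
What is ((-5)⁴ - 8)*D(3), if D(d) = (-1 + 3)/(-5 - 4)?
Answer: -1234/9 ≈ -137.11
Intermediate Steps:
D(d) = -2/9 (D(d) = 2/(-9) = 2*(-⅑) = -2/9)
((-5)⁴ - 8)*D(3) = ((-5)⁴ - 8)*(-2/9) = (625 - 8)*(-2/9) = 617*(-2/9) = -1234/9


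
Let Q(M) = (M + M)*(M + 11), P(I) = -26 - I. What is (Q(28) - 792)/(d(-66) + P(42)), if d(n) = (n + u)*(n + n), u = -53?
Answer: 174/1955 ≈ 0.089003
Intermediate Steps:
d(n) = 2*n*(-53 + n) (d(n) = (n - 53)*(n + n) = (-53 + n)*(2*n) = 2*n*(-53 + n))
Q(M) = 2*M*(11 + M) (Q(M) = (2*M)*(11 + M) = 2*M*(11 + M))
(Q(28) - 792)/(d(-66) + P(42)) = (2*28*(11 + 28) - 792)/(2*(-66)*(-53 - 66) + (-26 - 1*42)) = (2*28*39 - 792)/(2*(-66)*(-119) + (-26 - 42)) = (2184 - 792)/(15708 - 68) = 1392/15640 = 1392*(1/15640) = 174/1955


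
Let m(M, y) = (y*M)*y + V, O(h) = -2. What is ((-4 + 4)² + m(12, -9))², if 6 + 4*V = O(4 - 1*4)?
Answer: 940900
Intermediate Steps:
V = -2 (V = -3/2 + (¼)*(-2) = -3/2 - ½ = -2)
m(M, y) = -2 + M*y² (m(M, y) = (y*M)*y - 2 = (M*y)*y - 2 = M*y² - 2 = -2 + M*y²)
((-4 + 4)² + m(12, -9))² = ((-4 + 4)² + (-2 + 12*(-9)²))² = (0² + (-2 + 12*81))² = (0 + (-2 + 972))² = (0 + 970)² = 970² = 940900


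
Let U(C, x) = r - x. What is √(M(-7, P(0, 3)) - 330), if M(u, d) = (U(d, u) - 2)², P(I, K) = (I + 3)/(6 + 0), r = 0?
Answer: I*√305 ≈ 17.464*I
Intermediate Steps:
P(I, K) = ½ + I/6 (P(I, K) = (3 + I)/6 = (3 + I)*(⅙) = ½ + I/6)
U(C, x) = -x (U(C, x) = 0 - x = -x)
M(u, d) = (-2 - u)² (M(u, d) = (-u - 2)² = (-2 - u)²)
√(M(-7, P(0, 3)) - 330) = √((2 - 7)² - 330) = √((-5)² - 330) = √(25 - 330) = √(-305) = I*√305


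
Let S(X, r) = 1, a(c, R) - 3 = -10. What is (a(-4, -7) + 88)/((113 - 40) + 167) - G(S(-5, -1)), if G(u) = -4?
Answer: 347/80 ≈ 4.3375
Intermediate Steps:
a(c, R) = -7 (a(c, R) = 3 - 10 = -7)
(a(-4, -7) + 88)/((113 - 40) + 167) - G(S(-5, -1)) = (-7 + 88)/((113 - 40) + 167) - 1*(-4) = 81/(73 + 167) + 4 = 81/240 + 4 = 81*(1/240) + 4 = 27/80 + 4 = 347/80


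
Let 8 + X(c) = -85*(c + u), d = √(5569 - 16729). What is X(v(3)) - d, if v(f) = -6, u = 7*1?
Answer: -93 - 6*I*√310 ≈ -93.0 - 105.64*I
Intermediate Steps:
d = 6*I*√310 (d = √(-11160) = 6*I*√310 ≈ 105.64*I)
u = 7
X(c) = -603 - 85*c (X(c) = -8 - 85*(c + 7) = -8 - 85*(7 + c) = -8 + (-595 - 85*c) = -603 - 85*c)
X(v(3)) - d = (-603 - 85*(-6)) - 6*I*√310 = (-603 + 510) - 6*I*√310 = -93 - 6*I*√310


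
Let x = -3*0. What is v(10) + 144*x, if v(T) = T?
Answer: 10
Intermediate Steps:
x = 0
v(10) + 144*x = 10 + 144*0 = 10 + 0 = 10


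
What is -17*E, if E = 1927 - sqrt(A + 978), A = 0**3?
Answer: -32759 + 17*sqrt(978) ≈ -32227.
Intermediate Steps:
A = 0
E = 1927 - sqrt(978) (E = 1927 - sqrt(0 + 978) = 1927 - sqrt(978) ≈ 1895.7)
-17*E = -17*(1927 - sqrt(978)) = -32759 + 17*sqrt(978)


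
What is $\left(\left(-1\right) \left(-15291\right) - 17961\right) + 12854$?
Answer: $10184$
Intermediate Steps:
$\left(\left(-1\right) \left(-15291\right) - 17961\right) + 12854 = \left(15291 - 17961\right) + 12854 = -2670 + 12854 = 10184$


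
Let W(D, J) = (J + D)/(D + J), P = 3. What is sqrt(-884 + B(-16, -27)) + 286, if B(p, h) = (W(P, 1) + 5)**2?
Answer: 286 + 4*I*sqrt(53) ≈ 286.0 + 29.12*I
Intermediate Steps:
W(D, J) = 1 (W(D, J) = (D + J)/(D + J) = 1)
B(p, h) = 36 (B(p, h) = (1 + 5)**2 = 6**2 = 36)
sqrt(-884 + B(-16, -27)) + 286 = sqrt(-884 + 36) + 286 = sqrt(-848) + 286 = 4*I*sqrt(53) + 286 = 286 + 4*I*sqrt(53)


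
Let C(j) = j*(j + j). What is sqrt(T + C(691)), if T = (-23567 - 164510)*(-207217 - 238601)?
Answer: 2*sqrt(20962266737) ≈ 2.8957e+5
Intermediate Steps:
C(j) = 2*j**2 (C(j) = j*(2*j) = 2*j**2)
T = 83848111986 (T = -188077*(-445818) = 83848111986)
sqrt(T + C(691)) = sqrt(83848111986 + 2*691**2) = sqrt(83848111986 + 2*477481) = sqrt(83848111986 + 954962) = sqrt(83849066948) = 2*sqrt(20962266737)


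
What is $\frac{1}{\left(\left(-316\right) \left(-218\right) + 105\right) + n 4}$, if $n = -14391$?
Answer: $\frac{1}{11429} \approx 8.7497 \cdot 10^{-5}$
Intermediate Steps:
$\frac{1}{\left(\left(-316\right) \left(-218\right) + 105\right) + n 4} = \frac{1}{\left(\left(-316\right) \left(-218\right) + 105\right) - 57564} = \frac{1}{\left(68888 + 105\right) - 57564} = \frac{1}{68993 - 57564} = \frac{1}{11429}$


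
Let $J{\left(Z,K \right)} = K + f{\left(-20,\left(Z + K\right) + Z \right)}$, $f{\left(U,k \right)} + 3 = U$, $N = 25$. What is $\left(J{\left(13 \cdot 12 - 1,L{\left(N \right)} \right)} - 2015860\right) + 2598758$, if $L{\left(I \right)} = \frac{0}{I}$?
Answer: $582875$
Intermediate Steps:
$f{\left(U,k \right)} = -3 + U$
$L{\left(I \right)} = 0$
$J{\left(Z,K \right)} = -23 + K$ ($J{\left(Z,K \right)} = K - 23 = -23 + K$)
$\left(J{\left(13 \cdot 12 - 1,L{\left(N \right)} \right)} - 2015860\right) + 2598758 = \left(\left(-23 + 0\right) - 2015860\right) + 2598758 = \left(-23 - 2015860\right) + 2598758 = -2015883 + 2598758 = 582875$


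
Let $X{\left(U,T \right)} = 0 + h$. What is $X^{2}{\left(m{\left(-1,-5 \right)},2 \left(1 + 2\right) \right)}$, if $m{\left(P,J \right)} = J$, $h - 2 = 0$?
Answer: $4$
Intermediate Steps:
$h = 2$ ($h = 2 + 0 = 2$)
$X{\left(U,T \right)} = 2$ ($X{\left(U,T \right)} = 0 + 2 = 2$)
$X^{2}{\left(m{\left(-1,-5 \right)},2 \left(1 + 2\right) \right)} = 2^{2} = 4$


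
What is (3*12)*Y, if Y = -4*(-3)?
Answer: 432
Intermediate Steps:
Y = 12
(3*12)*Y = (3*12)*12 = 36*12 = 432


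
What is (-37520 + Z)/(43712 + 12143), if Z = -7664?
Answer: -45184/55855 ≈ -0.80895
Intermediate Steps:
(-37520 + Z)/(43712 + 12143) = (-37520 - 7664)/(43712 + 12143) = -45184/55855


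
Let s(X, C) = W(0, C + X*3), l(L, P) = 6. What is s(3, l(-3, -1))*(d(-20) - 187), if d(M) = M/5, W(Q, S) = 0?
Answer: 0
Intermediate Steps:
s(X, C) = 0
d(M) = M/5 (d(M) = M*(1/5) = M/5)
s(3, l(-3, -1))*(d(-20) - 187) = 0*((1/5)*(-20) - 187) = 0*(-4 - 187) = 0*(-191) = 0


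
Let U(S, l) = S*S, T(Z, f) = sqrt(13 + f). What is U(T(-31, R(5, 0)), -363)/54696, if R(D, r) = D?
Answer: 3/9116 ≈ 0.00032909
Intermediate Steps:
U(S, l) = S**2
U(T(-31, R(5, 0)), -363)/54696 = (sqrt(13 + 5))**2/54696 = (sqrt(18))**2*(1/54696) = (3*sqrt(2))**2*(1/54696) = 18*(1/54696) = 3/9116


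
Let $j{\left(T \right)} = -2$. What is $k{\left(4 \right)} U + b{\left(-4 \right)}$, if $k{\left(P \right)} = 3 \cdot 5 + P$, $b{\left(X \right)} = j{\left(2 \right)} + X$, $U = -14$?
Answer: $-272$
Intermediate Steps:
$b{\left(X \right)} = -2 + X$
$k{\left(P \right)} = 15 + P$
$k{\left(4 \right)} U + b{\left(-4 \right)} = \left(15 + 4\right) \left(-14\right) - 6 = 19 \left(-14\right) - 6 = -266 - 6 = -272$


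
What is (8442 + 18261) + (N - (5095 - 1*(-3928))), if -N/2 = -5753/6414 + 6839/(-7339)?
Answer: 416205625253/23536173 ≈ 17684.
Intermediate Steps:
N = 86086613/23536173 (N = -2*(-5753/6414 + 6839/(-7339)) = -2*(-5753*1/6414 + 6839*(-1/7339)) = -2*(-5753/6414 - 6839/7339) = -2*(-86086613/47072346) = 86086613/23536173 ≈ 3.6576)
(8442 + 18261) + (N - (5095 - 1*(-3928))) = (8442 + 18261) + (86086613/23536173 - (5095 - 1*(-3928))) = 26703 + (86086613/23536173 - (5095 + 3928)) = 26703 + (86086613/23536173 - 1*9023) = 26703 + (86086613/23536173 - 9023) = 26703 - 212280802366/23536173 = 416205625253/23536173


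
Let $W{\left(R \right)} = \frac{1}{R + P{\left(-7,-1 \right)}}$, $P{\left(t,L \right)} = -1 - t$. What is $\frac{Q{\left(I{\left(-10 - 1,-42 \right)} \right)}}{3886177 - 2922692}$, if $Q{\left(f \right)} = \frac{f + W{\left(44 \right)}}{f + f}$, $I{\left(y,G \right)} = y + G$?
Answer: $\frac{2649}{5106470500} \approx 5.1875 \cdot 10^{-7}$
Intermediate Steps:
$I{\left(y,G \right)} = G + y$
$W{\left(R \right)} = \frac{1}{6 + R}$ ($W{\left(R \right)} = \frac{1}{R - -6} = \frac{1}{R + \left(-1 + 7\right)} = \frac{1}{R + 6} = \frac{1}{6 + R}$)
$Q{\left(f \right)} = \frac{\frac{1}{50} + f}{2 f}$ ($Q{\left(f \right)} = \frac{f + \frac{1}{6 + 44}}{f + f} = \frac{f + \frac{1}{50}}{2 f} = \left(f + \frac{1}{50}\right) \frac{1}{2 f} = \left(\frac{1}{50} + f\right) \frac{1}{2 f} = \frac{\frac{1}{50} + f}{2 f}$)
$\frac{Q{\left(I{\left(-10 - 1,-42 \right)} \right)}}{3886177 - 2922692} = \frac{\frac{1}{100} \frac{1}{-42 - 11} \left(1 + 50 \left(-42 - 11\right)\right)}{3886177 - 2922692} = \frac{\frac{1}{100} \frac{1}{-42 - 11} \left(1 + 50 \left(-42 - 11\right)\right)}{963485} = \frac{1 + 50 \left(-53\right)}{100 \left(-53\right)} \frac{1}{963485} = \frac{1}{100} \left(- \frac{1}{53}\right) \left(1 - 2650\right) \frac{1}{963485} = \frac{1}{100} \left(- \frac{1}{53}\right) \left(-2649\right) \frac{1}{963485} = \frac{2649}{5300} \cdot \frac{1}{963485} = \frac{2649}{5106470500}$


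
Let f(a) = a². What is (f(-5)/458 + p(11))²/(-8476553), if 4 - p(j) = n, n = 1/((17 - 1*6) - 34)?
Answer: -1863562561/940602025987268 ≈ -1.9812e-6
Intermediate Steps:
n = -1/23 (n = 1/((17 - 6) - 34) = 1/(11 - 34) = 1/(-23) = -1/23 ≈ -0.043478)
p(j) = 93/23 (p(j) = 4 - 1*(-1/23) = 4 + 1/23 = 93/23)
(f(-5)/458 + p(11))²/(-8476553) = ((-5)²/458 + 93/23)²/(-8476553) = (25*(1/458) + 93/23)²*(-1/8476553) = (25/458 + 93/23)²*(-1/8476553) = (43169/10534)²*(-1/8476553) = (1863562561/110965156)*(-1/8476553) = -1863562561/940602025987268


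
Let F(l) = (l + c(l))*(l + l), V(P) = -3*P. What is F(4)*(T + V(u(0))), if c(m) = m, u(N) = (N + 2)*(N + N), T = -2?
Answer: -128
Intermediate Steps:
u(N) = 2*N*(2 + N) (u(N) = (2 + N)*(2*N) = 2*N*(2 + N))
F(l) = 4*l² (F(l) = (l + l)*(l + l) = (2*l)*(2*l) = 4*l²)
F(4)*(T + V(u(0))) = (4*4²)*(-2 - 6*0*(2 + 0)) = (4*16)*(-2 - 6*0*2) = 64*(-2 - 3*0) = 64*(-2 + 0) = 64*(-2) = -128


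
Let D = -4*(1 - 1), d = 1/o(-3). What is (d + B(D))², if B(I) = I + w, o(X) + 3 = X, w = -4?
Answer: 625/36 ≈ 17.361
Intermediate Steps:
o(X) = -3 + X
d = -⅙ (d = 1/(-3 - 3) = 1/(-6) = -⅙ ≈ -0.16667)
D = 0 (D = -4*0 = 0)
B(I) = -4 + I (B(I) = I - 4 = -4 + I)
(d + B(D))² = (-⅙ + (-4 + 0))² = (-⅙ - 4)² = (-25/6)² = 625/36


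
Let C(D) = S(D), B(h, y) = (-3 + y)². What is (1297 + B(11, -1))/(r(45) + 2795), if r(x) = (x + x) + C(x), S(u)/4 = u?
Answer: 1313/3065 ≈ 0.42838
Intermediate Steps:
S(u) = 4*u
C(D) = 4*D
r(x) = 6*x (r(x) = (x + x) + 4*x = 2*x + 4*x = 6*x)
(1297 + B(11, -1))/(r(45) + 2795) = (1297 + (-3 - 1)²)/(6*45 + 2795) = (1297 + (-4)²)/(270 + 2795) = (1297 + 16)/3065 = 1313*(1/3065) = 1313/3065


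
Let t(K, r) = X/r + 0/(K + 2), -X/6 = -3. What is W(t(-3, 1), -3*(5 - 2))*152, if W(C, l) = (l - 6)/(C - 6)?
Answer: -190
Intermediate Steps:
X = 18 (X = -6*(-3) = 18)
t(K, r) = 18/r (t(K, r) = 18/r + 0/(K + 2) = 18/r + 0/(2 + K) = 18/r + 0 = 18/r)
W(C, l) = (-6 + l)/(-6 + C)
W(t(-3, 1), -3*(5 - 2))*152 = ((-6 - 3*(5 - 2))/(-6 + 18/1))*152 = ((-6 - 3*3)/(-6 + 18*1))*152 = ((-6 - 9)/(-6 + 18))*152 = (-15/12)*152 = ((1/12)*(-15))*152 = -5/4*152 = -190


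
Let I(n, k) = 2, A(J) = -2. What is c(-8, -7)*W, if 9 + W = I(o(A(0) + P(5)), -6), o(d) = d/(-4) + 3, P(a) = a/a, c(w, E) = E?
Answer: 49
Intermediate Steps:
P(a) = 1
o(d) = 3 - d/4 (o(d) = d*(-1/4) + 3 = -d/4 + 3 = 3 - d/4)
W = -7 (W = -9 + 2 = -7)
c(-8, -7)*W = -7*(-7) = 49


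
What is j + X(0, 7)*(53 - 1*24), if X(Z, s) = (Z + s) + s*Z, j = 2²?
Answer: 207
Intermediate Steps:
j = 4
X(Z, s) = Z + s + Z*s (X(Z, s) = (Z + s) + Z*s = Z + s + Z*s)
j + X(0, 7)*(53 - 1*24) = 4 + (0 + 7 + 0*7)*(53 - 1*24) = 4 + (0 + 7 + 0)*(53 - 24) = 4 + 7*29 = 4 + 203 = 207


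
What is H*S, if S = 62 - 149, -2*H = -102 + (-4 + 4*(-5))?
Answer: -5481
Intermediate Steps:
H = 63 (H = -(-102 + (-4 + 4*(-5)))/2 = -(-102 + (-4 - 20))/2 = -(-102 - 24)/2 = -½*(-126) = 63)
S = -87
H*S = 63*(-87) = -5481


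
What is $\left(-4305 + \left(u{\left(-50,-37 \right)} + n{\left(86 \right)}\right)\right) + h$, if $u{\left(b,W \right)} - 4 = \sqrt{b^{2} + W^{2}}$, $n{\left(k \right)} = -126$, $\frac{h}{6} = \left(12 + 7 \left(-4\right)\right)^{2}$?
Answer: $-2891 + \sqrt{3869} \approx -2828.8$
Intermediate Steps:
$h = 1536$ ($h = 6 \left(12 + 7 \left(-4\right)\right)^{2} = 6 \left(12 - 28\right)^{2} = 6 \left(-16\right)^{2} = 6 \cdot 256 = 1536$)
$u{\left(b,W \right)} = 4 + \sqrt{W^{2} + b^{2}}$ ($u{\left(b,W \right)} = 4 + \sqrt{b^{2} + W^{2}} = 4 + \sqrt{W^{2} + b^{2}}$)
$\left(-4305 + \left(u{\left(-50,-37 \right)} + n{\left(86 \right)}\right)\right) + h = \left(-4305 - \left(122 - \sqrt{\left(-37\right)^{2} + \left(-50\right)^{2}}\right)\right) + 1536 = \left(-4305 - \left(122 - \sqrt{1369 + 2500}\right)\right) + 1536 = \left(-4305 - \left(122 - \sqrt{3869}\right)\right) + 1536 = \left(-4427 + \sqrt{3869}\right) + 1536 = -2891 + \sqrt{3869}$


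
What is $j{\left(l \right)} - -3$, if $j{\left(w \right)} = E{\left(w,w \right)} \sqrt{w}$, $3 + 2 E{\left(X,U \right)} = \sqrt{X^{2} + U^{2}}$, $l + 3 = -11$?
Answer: $3 + \frac{i \sqrt{14} \left(-3 + 14 \sqrt{2}\right)}{2} \approx 3.0 + 31.428 i$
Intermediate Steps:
$l = -14$ ($l = -3 - 11 = -14$)
$E{\left(X,U \right)} = - \frac{3}{2} + \frac{\sqrt{U^{2} + X^{2}}}{2}$ ($E{\left(X,U \right)} = - \frac{3}{2} + \frac{\sqrt{X^{2} + U^{2}}}{2} = - \frac{3}{2} + \frac{\sqrt{U^{2} + X^{2}}}{2}$)
$j{\left(w \right)} = \sqrt{w} \left(- \frac{3}{2} + \frac{\sqrt{2} \sqrt{w^{2}}}{2}\right)$ ($j{\left(w \right)} = \left(- \frac{3}{2} + \frac{\sqrt{w^{2} + w^{2}}}{2}\right) \sqrt{w} = \left(- \frac{3}{2} + \frac{\sqrt{2 w^{2}}}{2}\right) \sqrt{w} = \left(- \frac{3}{2} + \frac{\sqrt{2} \sqrt{w^{2}}}{2}\right) \sqrt{w} = \sqrt{w} \left(- \frac{3}{2} + \frac{\sqrt{2} \sqrt{w^{2}}}{2}\right)$)
$j{\left(l \right)} - -3 = \frac{\sqrt{-14} \left(-3 + \sqrt{2} \sqrt{\left(-14\right)^{2}}\right)}{2} - -3 = \frac{i \sqrt{14} \left(-3 + \sqrt{2} \sqrt{196}\right)}{2} + 3 = \frac{i \sqrt{14} \left(-3 + \sqrt{2} \cdot 14\right)}{2} + 3 = \frac{i \sqrt{14} \left(-3 + 14 \sqrt{2}\right)}{2} + 3 = 3 + \frac{i \sqrt{14} \left(-3 + 14 \sqrt{2}\right)}{2}$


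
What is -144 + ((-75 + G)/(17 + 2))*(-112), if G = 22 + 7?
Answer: 2416/19 ≈ 127.16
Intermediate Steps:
G = 29
-144 + ((-75 + G)/(17 + 2))*(-112) = -144 + ((-75 + 29)/(17 + 2))*(-112) = -144 - 46/19*(-112) = -144 + 5152/19 = 2416/19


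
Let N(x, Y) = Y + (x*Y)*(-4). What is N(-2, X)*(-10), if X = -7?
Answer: 630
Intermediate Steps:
N(x, Y) = Y - 4*Y*x (N(x, Y) = Y + (Y*x)*(-4) = Y - 4*Y*x)
N(-2, X)*(-10) = -7*(1 - 4*(-2))*(-10) = -7*(1 + 8)*(-10) = -7*9*(-10) = -63*(-10) = 630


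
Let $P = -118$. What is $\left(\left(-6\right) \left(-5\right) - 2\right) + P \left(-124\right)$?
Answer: $14660$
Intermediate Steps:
$\left(\left(-6\right) \left(-5\right) - 2\right) + P \left(-124\right) = \left(\left(-6\right) \left(-5\right) - 2\right) - -14632 = \left(30 - 2\right) + 14632 = 28 + 14632 = 14660$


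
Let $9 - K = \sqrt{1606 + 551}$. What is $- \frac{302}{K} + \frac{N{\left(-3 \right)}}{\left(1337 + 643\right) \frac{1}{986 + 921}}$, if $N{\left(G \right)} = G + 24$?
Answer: $\frac{2458867}{114180} + \frac{151 \sqrt{2157}}{1038} \approx 28.291$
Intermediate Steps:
$N{\left(G \right)} = 24 + G$
$K = 9 - \sqrt{2157}$ ($K = 9 - \sqrt{1606 + 551} = 9 - \sqrt{2157} \approx -37.444$)
$- \frac{302}{K} + \frac{N{\left(-3 \right)}}{\left(1337 + 643\right) \frac{1}{986 + 921}} = - \frac{302}{9 - \sqrt{2157}} + \frac{24 - 3}{\left(1337 + 643\right) \frac{1}{986 + 921}} = - \frac{302}{9 - \sqrt{2157}} + \frac{21}{1980 \cdot \frac{1}{1907}} = - \frac{302}{9 - \sqrt{2157}} + \frac{21}{\frac{1980}{1907}} = - \frac{302}{9 - \sqrt{2157}} + 21 \cdot \frac{1907}{1980} = - \frac{302}{9 - \sqrt{2157}} + \frac{13349}{660} = \frac{13349}{660} - \frac{302}{9 - \sqrt{2157}}$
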